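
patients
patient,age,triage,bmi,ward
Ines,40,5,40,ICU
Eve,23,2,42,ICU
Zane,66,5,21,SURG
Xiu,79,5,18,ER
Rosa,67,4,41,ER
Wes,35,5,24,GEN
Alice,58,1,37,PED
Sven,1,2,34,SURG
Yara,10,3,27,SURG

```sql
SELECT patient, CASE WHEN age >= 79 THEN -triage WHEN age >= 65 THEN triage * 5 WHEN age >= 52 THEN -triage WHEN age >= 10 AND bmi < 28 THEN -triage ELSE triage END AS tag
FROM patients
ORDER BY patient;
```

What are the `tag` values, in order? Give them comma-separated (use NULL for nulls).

patient=Alice: age >= 52 → -1
patient=Eve: ELSE → 2
patient=Ines: ELSE → 5
patient=Rosa: age >= 65 → 20
patient=Sven: ELSE → 2
patient=Wes: age >= 10 AND bmi < 28 → -5
patient=Xiu: age >= 79 → -5
patient=Yara: age >= 10 AND bmi < 28 → -3
patient=Zane: age >= 65 → 25

-1, 2, 5, 20, 2, -5, -5, -3, 25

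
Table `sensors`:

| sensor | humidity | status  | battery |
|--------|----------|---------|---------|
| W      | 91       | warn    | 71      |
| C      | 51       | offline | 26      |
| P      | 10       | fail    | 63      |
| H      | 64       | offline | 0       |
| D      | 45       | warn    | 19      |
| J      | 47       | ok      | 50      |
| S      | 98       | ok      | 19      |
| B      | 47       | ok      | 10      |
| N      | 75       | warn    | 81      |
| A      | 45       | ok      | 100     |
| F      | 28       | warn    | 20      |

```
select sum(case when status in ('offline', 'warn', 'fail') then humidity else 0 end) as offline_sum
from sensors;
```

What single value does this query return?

sensor=W: ✓ → 91
sensor=C: ✓ → 51
sensor=P: ✓ → 10
sensor=H: ✓ → 64
sensor=D: ✓ → 45
sensor=J: ✗
sensor=S: ✗
sensor=B: ✗
sensor=N: ✓ → 75
sensor=A: ✗
sensor=F: ✓ → 28
offline_sum = 91 + 51 + 10 + 64 + 45 + 75 + 28 = 364

364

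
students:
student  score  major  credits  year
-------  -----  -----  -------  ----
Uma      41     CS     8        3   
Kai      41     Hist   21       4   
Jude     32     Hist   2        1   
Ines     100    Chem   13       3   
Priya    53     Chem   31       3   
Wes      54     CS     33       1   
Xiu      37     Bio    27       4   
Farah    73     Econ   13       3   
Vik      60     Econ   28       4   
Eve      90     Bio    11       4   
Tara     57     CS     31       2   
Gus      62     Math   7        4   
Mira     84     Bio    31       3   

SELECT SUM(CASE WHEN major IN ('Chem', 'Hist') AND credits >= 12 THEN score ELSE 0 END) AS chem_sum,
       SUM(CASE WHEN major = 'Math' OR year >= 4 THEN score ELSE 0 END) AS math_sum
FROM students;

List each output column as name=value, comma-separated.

[chem_sum: major IN ('Chem', 'Hist') AND credits >= 12]
student=Uma: ✗
student=Kai: ✓ → 41
student=Jude: ✗
student=Ines: ✓ → 100
student=Priya: ✓ → 53
student=Wes: ✗
student=Xiu: ✗
student=Farah: ✗
student=Vik: ✗
student=Eve: ✗
student=Tara: ✗
student=Gus: ✗
student=Mira: ✗
chem_sum = 41 + 100 + 53 = 194
—
[math_sum: major = 'Math' OR year >= 4]
student=Uma: ✗
student=Kai: ✓ → 41
student=Jude: ✗
student=Ines: ✗
student=Priya: ✗
student=Wes: ✗
student=Xiu: ✓ → 37
student=Farah: ✗
student=Vik: ✓ → 60
student=Eve: ✓ → 90
student=Tara: ✗
student=Gus: ✓ → 62
student=Mira: ✗
math_sum = 41 + 37 + 60 + 90 + 62 = 290

chem_sum=194, math_sum=290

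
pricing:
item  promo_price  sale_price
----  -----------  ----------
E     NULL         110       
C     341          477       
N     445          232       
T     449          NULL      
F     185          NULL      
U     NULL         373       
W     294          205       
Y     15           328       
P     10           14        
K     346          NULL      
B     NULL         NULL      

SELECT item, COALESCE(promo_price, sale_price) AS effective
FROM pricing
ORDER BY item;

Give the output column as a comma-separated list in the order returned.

NULL, 341, 110, 185, 346, 445, 10, 449, 373, 294, 15

item=B: promo_price=NULL, sale_price=NULL (all NULL) → NULL
item=C: promo_price=341 → 341
item=E: promo_price=NULL, sale_price=110 → 110
item=F: promo_price=185 → 185
item=K: promo_price=346 → 346
item=N: promo_price=445 → 445
item=P: promo_price=10 → 10
item=T: promo_price=449 → 449
item=U: promo_price=NULL, sale_price=373 → 373
item=W: promo_price=294 → 294
item=Y: promo_price=15 → 15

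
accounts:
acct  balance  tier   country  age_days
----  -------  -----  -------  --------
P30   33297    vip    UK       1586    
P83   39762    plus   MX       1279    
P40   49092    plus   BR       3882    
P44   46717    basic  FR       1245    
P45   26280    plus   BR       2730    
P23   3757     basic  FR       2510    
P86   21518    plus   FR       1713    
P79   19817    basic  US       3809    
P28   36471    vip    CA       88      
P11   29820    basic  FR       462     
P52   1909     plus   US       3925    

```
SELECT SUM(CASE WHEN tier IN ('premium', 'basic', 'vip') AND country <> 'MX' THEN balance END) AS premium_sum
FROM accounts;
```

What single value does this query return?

acct=P30: ✓ → 33297
acct=P83: ✗
acct=P40: ✗
acct=P44: ✓ → 46717
acct=P45: ✗
acct=P23: ✓ → 3757
acct=P86: ✗
acct=P79: ✓ → 19817
acct=P28: ✓ → 36471
acct=P11: ✓ → 29820
acct=P52: ✗
premium_sum = 33297 + 46717 + 3757 + 19817 + 36471 + 29820 = 169879

169879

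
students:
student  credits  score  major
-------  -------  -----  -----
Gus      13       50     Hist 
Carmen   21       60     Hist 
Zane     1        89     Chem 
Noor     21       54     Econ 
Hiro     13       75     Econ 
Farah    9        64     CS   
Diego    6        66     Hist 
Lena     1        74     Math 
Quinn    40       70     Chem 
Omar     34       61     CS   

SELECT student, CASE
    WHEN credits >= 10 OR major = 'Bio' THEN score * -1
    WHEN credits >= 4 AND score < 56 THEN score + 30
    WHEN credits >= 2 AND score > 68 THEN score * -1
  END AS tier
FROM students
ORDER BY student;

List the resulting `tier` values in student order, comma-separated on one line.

student=Carmen: credits >= 10 OR major = 'Bio' → -60
student=Diego: (no match → NULL) → NULL
student=Farah: (no match → NULL) → NULL
student=Gus: credits >= 10 OR major = 'Bio' → -50
student=Hiro: credits >= 10 OR major = 'Bio' → -75
student=Lena: (no match → NULL) → NULL
student=Noor: credits >= 10 OR major = 'Bio' → -54
student=Omar: credits >= 10 OR major = 'Bio' → -61
student=Quinn: credits >= 10 OR major = 'Bio' → -70
student=Zane: (no match → NULL) → NULL

-60, NULL, NULL, -50, -75, NULL, -54, -61, -70, NULL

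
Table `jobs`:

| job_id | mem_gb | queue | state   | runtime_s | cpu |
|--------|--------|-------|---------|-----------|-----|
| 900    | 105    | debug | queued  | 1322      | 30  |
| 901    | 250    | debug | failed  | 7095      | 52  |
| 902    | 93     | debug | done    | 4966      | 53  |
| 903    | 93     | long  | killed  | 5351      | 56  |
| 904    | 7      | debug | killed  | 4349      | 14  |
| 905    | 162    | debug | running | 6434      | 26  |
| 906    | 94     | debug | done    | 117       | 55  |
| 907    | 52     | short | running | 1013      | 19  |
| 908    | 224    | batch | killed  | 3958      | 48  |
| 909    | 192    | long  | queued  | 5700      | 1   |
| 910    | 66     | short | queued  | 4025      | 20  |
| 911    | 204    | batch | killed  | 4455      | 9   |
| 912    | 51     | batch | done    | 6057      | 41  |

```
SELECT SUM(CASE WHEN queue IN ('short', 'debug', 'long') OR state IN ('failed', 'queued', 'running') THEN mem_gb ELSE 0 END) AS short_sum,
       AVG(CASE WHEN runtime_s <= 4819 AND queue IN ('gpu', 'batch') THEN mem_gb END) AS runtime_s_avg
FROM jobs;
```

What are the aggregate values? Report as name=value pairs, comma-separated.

[short_sum: queue IN ('short', 'debug', 'long') OR state IN ('failed', 'queued', 'running')]
job_id=900: ✓ → 105
job_id=901: ✓ → 250
job_id=902: ✓ → 93
job_id=903: ✓ → 93
job_id=904: ✓ → 7
job_id=905: ✓ → 162
job_id=906: ✓ → 94
job_id=907: ✓ → 52
job_id=908: ✗
job_id=909: ✓ → 192
job_id=910: ✓ → 66
job_id=911: ✗
job_id=912: ✗
short_sum = 105 + 250 + 93 + 93 + 7 + 162 + 94 + 52 + 192 + 66 = 1114
—
[runtime_s_avg: runtime_s <= 4819 AND queue IN ('gpu', 'batch')]
job_id=900: ✗
job_id=901: ✗
job_id=902: ✗
job_id=903: ✗
job_id=904: ✗
job_id=905: ✗
job_id=906: ✗
job_id=907: ✗
job_id=908: ✓ → 224
job_id=909: ✗
job_id=910: ✗
job_id=911: ✓ → 204
job_id=912: ✗
runtime_s_avg = (224 + 204) / 2 = 214

short_sum=1114, runtime_s_avg=214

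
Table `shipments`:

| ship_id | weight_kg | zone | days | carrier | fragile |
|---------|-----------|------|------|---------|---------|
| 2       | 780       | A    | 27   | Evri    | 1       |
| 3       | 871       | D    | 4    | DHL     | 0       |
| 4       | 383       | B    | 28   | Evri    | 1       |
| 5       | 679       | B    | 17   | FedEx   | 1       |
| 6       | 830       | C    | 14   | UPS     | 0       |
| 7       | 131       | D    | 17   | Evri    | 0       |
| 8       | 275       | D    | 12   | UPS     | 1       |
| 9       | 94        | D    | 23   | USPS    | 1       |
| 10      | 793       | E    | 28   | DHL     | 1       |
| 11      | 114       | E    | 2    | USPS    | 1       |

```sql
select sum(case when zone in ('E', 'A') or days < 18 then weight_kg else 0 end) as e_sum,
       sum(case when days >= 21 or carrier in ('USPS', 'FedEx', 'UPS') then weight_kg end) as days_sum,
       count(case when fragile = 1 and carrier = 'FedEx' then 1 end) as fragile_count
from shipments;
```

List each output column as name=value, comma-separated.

[e_sum: zone in ('E', 'A') or days < 18]
ship_id=2: ✓ → 780
ship_id=3: ✓ → 871
ship_id=4: ✗
ship_id=5: ✓ → 679
ship_id=6: ✓ → 830
ship_id=7: ✓ → 131
ship_id=8: ✓ → 275
ship_id=9: ✗
ship_id=10: ✓ → 793
ship_id=11: ✓ → 114
e_sum = 780 + 871 + 679 + 830 + 131 + 275 + 793 + 114 = 4473
—
[days_sum: days >= 21 or carrier in ('USPS', 'FedEx', 'UPS')]
ship_id=2: ✓ → 780
ship_id=3: ✗
ship_id=4: ✓ → 383
ship_id=5: ✓ → 679
ship_id=6: ✓ → 830
ship_id=7: ✗
ship_id=8: ✓ → 275
ship_id=9: ✓ → 94
ship_id=10: ✓ → 793
ship_id=11: ✓ → 114
days_sum = 780 + 383 + 679 + 830 + 275 + 94 + 793 + 114 = 3948
—
[fragile_count: fragile = 1 and carrier = 'FedEx']
ship_id=2: ✗
ship_id=3: ✗
ship_id=4: ✗
ship_id=5: ✓ → 1
ship_id=6: ✗
ship_id=7: ✗
ship_id=8: ✗
ship_id=9: ✗
ship_id=10: ✗
ship_id=11: ✗
fragile_count = COUNT(1) = 1

e_sum=4473, days_sum=3948, fragile_count=1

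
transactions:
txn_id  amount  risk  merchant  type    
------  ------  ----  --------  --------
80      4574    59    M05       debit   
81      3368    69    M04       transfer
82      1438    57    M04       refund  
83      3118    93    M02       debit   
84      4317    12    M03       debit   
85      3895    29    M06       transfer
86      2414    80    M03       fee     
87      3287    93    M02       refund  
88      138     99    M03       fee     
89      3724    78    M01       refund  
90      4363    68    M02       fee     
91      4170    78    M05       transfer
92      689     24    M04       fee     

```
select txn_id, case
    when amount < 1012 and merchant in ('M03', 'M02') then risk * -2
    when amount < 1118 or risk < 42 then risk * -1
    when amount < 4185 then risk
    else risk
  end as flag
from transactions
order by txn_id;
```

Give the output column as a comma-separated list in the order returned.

txn_id=80: ELSE → 59
txn_id=81: amount < 4185 → 69
txn_id=82: amount < 4185 → 57
txn_id=83: amount < 4185 → 93
txn_id=84: amount < 1118 or risk < 42 → -12
txn_id=85: amount < 1118 or risk < 42 → -29
txn_id=86: amount < 4185 → 80
txn_id=87: amount < 4185 → 93
txn_id=88: amount < 1012 and merchant in ('M03', 'M02') → -198
txn_id=89: amount < 4185 → 78
txn_id=90: ELSE → 68
txn_id=91: amount < 4185 → 78
txn_id=92: amount < 1118 or risk < 42 → -24

59, 69, 57, 93, -12, -29, 80, 93, -198, 78, 68, 78, -24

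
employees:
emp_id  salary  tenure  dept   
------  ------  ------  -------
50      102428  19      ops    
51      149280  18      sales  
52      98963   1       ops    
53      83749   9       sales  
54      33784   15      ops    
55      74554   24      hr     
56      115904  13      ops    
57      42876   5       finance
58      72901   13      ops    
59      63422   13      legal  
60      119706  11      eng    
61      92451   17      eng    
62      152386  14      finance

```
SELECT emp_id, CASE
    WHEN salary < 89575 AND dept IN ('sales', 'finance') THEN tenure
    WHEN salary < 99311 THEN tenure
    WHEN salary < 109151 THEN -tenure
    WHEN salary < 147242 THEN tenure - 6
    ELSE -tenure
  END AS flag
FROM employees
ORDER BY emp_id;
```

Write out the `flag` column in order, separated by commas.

-19, -18, 1, 9, 15, 24, 7, 5, 13, 13, 5, 17, -14

emp_id=50: salary < 109151 → -19
emp_id=51: ELSE → -18
emp_id=52: salary < 99311 → 1
emp_id=53: salary < 89575 AND dept IN ('sales', 'finance') → 9
emp_id=54: salary < 99311 → 15
emp_id=55: salary < 99311 → 24
emp_id=56: salary < 147242 → 7
emp_id=57: salary < 89575 AND dept IN ('sales', 'finance') → 5
emp_id=58: salary < 99311 → 13
emp_id=59: salary < 99311 → 13
emp_id=60: salary < 147242 → 5
emp_id=61: salary < 99311 → 17
emp_id=62: ELSE → -14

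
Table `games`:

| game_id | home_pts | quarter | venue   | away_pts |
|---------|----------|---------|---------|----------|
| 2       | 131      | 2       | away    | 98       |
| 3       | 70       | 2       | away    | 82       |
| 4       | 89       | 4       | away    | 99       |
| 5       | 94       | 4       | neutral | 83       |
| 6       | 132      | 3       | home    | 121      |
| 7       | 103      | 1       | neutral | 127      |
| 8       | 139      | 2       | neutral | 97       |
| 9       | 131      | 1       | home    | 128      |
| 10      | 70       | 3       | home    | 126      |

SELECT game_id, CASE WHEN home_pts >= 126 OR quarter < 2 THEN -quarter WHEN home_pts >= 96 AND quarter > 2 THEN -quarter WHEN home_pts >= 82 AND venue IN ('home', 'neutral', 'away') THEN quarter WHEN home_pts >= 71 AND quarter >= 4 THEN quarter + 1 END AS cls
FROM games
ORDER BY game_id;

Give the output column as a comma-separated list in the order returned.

-2, NULL, 4, 4, -3, -1, -2, -1, NULL

game_id=2: home_pts >= 126 OR quarter < 2 → -2
game_id=3: (no match → NULL) → NULL
game_id=4: home_pts >= 82 AND venue IN ('home', 'neutral', 'away') → 4
game_id=5: home_pts >= 82 AND venue IN ('home', 'neutral', 'away') → 4
game_id=6: home_pts >= 126 OR quarter < 2 → -3
game_id=7: home_pts >= 126 OR quarter < 2 → -1
game_id=8: home_pts >= 126 OR quarter < 2 → -2
game_id=9: home_pts >= 126 OR quarter < 2 → -1
game_id=10: (no match → NULL) → NULL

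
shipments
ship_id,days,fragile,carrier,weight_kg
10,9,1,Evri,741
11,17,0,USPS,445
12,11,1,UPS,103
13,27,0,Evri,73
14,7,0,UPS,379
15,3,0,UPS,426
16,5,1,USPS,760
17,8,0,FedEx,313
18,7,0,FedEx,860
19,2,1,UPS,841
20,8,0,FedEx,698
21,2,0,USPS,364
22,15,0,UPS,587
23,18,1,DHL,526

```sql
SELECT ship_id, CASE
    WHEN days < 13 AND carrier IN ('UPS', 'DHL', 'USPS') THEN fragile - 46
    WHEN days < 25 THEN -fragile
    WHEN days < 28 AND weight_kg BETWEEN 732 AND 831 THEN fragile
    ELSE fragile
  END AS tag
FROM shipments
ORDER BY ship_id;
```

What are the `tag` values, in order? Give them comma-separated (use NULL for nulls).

-1, 0, -45, 0, -46, -46, -45, 0, 0, -45, 0, -46, 0, -1

ship_id=10: days < 25 → -1
ship_id=11: days < 25 → 0
ship_id=12: days < 13 AND carrier IN ('UPS', 'DHL', 'USPS') → -45
ship_id=13: ELSE → 0
ship_id=14: days < 13 AND carrier IN ('UPS', 'DHL', 'USPS') → -46
ship_id=15: days < 13 AND carrier IN ('UPS', 'DHL', 'USPS') → -46
ship_id=16: days < 13 AND carrier IN ('UPS', 'DHL', 'USPS') → -45
ship_id=17: days < 25 → 0
ship_id=18: days < 25 → 0
ship_id=19: days < 13 AND carrier IN ('UPS', 'DHL', 'USPS') → -45
ship_id=20: days < 25 → 0
ship_id=21: days < 13 AND carrier IN ('UPS', 'DHL', 'USPS') → -46
ship_id=22: days < 25 → 0
ship_id=23: days < 25 → -1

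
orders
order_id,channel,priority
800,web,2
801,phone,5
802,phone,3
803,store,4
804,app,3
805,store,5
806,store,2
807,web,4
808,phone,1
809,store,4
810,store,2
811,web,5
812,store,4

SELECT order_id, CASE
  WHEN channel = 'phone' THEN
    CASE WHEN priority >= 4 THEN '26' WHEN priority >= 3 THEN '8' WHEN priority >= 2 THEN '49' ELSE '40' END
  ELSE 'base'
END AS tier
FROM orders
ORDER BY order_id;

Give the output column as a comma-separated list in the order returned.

order_id=800: channel='web' → outer ELSE → base
order_id=801: channel='phone' → inner[priority >= 4] → 26
order_id=802: channel='phone' → inner[priority >= 3] → 8
order_id=803: channel='store' → outer ELSE → base
order_id=804: channel='app' → outer ELSE → base
order_id=805: channel='store' → outer ELSE → base
order_id=806: channel='store' → outer ELSE → base
order_id=807: channel='web' → outer ELSE → base
order_id=808: channel='phone' → inner[ELSE] → 40
order_id=809: channel='store' → outer ELSE → base
order_id=810: channel='store' → outer ELSE → base
order_id=811: channel='web' → outer ELSE → base
order_id=812: channel='store' → outer ELSE → base

base, 26, 8, base, base, base, base, base, 40, base, base, base, base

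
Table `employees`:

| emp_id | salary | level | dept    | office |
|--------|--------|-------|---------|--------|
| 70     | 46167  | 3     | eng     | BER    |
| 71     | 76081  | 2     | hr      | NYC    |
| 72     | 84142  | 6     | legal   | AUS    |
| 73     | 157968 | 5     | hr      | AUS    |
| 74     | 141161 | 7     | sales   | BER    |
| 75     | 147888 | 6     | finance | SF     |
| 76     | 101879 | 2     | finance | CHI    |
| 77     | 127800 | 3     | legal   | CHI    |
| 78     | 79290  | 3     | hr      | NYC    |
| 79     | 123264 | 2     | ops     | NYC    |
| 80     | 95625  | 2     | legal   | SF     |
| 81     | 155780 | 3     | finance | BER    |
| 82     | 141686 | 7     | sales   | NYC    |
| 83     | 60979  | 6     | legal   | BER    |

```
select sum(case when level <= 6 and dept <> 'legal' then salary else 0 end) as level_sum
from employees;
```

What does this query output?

emp_id=70: ✓ → 46167
emp_id=71: ✓ → 76081
emp_id=72: ✗
emp_id=73: ✓ → 157968
emp_id=74: ✗
emp_id=75: ✓ → 147888
emp_id=76: ✓ → 101879
emp_id=77: ✗
emp_id=78: ✓ → 79290
emp_id=79: ✓ → 123264
emp_id=80: ✗
emp_id=81: ✓ → 155780
emp_id=82: ✗
emp_id=83: ✗
level_sum = 46167 + 76081 + 157968 + 147888 + 101879 + 79290 + 123264 + 155780 = 888317

888317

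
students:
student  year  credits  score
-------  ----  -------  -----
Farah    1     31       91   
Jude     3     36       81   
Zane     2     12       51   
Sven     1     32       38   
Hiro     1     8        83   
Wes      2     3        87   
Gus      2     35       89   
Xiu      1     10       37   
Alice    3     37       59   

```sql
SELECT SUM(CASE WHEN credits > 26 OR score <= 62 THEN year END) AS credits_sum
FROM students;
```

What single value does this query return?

student=Farah: ✓ → 1
student=Jude: ✓ → 3
student=Zane: ✓ → 2
student=Sven: ✓ → 1
student=Hiro: ✗
student=Wes: ✗
student=Gus: ✓ → 2
student=Xiu: ✓ → 1
student=Alice: ✓ → 3
credits_sum = 1 + 3 + 2 + 1 + 2 + 1 + 3 = 13

13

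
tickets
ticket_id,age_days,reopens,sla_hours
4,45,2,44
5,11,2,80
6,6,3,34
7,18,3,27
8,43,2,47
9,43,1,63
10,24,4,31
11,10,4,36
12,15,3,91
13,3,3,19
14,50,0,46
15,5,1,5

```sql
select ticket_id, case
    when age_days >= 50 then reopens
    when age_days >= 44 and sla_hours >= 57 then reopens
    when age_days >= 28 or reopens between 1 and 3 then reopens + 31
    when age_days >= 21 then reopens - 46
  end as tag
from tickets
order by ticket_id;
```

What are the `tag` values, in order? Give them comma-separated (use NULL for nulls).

ticket_id=4: age_days >= 28 or reopens between 1 and 3 → 33
ticket_id=5: age_days >= 28 or reopens between 1 and 3 → 33
ticket_id=6: age_days >= 28 or reopens between 1 and 3 → 34
ticket_id=7: age_days >= 28 or reopens between 1 and 3 → 34
ticket_id=8: age_days >= 28 or reopens between 1 and 3 → 33
ticket_id=9: age_days >= 28 or reopens between 1 and 3 → 32
ticket_id=10: age_days >= 21 → -42
ticket_id=11: (no match → NULL) → NULL
ticket_id=12: age_days >= 28 or reopens between 1 and 3 → 34
ticket_id=13: age_days >= 28 or reopens between 1 and 3 → 34
ticket_id=14: age_days >= 50 → 0
ticket_id=15: age_days >= 28 or reopens between 1 and 3 → 32

33, 33, 34, 34, 33, 32, -42, NULL, 34, 34, 0, 32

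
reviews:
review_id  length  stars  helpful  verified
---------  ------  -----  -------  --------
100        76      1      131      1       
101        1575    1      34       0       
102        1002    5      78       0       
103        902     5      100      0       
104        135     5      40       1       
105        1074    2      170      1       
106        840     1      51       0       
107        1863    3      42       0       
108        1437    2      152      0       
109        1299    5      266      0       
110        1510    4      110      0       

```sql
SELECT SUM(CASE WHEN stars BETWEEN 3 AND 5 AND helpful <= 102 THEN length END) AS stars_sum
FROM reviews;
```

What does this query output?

3902

review_id=100: ✗
review_id=101: ✗
review_id=102: ✓ → 1002
review_id=103: ✓ → 902
review_id=104: ✓ → 135
review_id=105: ✗
review_id=106: ✗
review_id=107: ✓ → 1863
review_id=108: ✗
review_id=109: ✗
review_id=110: ✗
stars_sum = 1002 + 902 + 135 + 1863 = 3902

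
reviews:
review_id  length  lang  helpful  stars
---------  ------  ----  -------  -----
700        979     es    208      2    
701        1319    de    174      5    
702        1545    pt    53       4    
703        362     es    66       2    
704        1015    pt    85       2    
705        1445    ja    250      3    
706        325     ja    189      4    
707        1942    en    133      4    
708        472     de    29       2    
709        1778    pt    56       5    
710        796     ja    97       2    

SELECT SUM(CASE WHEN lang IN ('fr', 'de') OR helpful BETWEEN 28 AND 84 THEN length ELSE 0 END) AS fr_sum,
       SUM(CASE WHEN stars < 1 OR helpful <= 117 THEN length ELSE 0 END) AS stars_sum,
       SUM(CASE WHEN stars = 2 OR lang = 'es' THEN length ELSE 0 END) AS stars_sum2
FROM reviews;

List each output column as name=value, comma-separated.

[fr_sum: lang IN ('fr', 'de') OR helpful BETWEEN 28 AND 84]
review_id=700: ✗
review_id=701: ✓ → 1319
review_id=702: ✓ → 1545
review_id=703: ✓ → 362
review_id=704: ✗
review_id=705: ✗
review_id=706: ✗
review_id=707: ✗
review_id=708: ✓ → 472
review_id=709: ✓ → 1778
review_id=710: ✗
fr_sum = 1319 + 1545 + 362 + 472 + 1778 = 5476
—
[stars_sum: stars < 1 OR helpful <= 117]
review_id=700: ✗
review_id=701: ✗
review_id=702: ✓ → 1545
review_id=703: ✓ → 362
review_id=704: ✓ → 1015
review_id=705: ✗
review_id=706: ✗
review_id=707: ✗
review_id=708: ✓ → 472
review_id=709: ✓ → 1778
review_id=710: ✓ → 796
stars_sum = 1545 + 362 + 1015 + 472 + 1778 + 796 = 5968
—
[stars_sum2: stars = 2 OR lang = 'es']
review_id=700: ✓ → 979
review_id=701: ✗
review_id=702: ✗
review_id=703: ✓ → 362
review_id=704: ✓ → 1015
review_id=705: ✗
review_id=706: ✗
review_id=707: ✗
review_id=708: ✓ → 472
review_id=709: ✗
review_id=710: ✓ → 796
stars_sum2 = 979 + 362 + 1015 + 472 + 796 = 3624

fr_sum=5476, stars_sum=5968, stars_sum2=3624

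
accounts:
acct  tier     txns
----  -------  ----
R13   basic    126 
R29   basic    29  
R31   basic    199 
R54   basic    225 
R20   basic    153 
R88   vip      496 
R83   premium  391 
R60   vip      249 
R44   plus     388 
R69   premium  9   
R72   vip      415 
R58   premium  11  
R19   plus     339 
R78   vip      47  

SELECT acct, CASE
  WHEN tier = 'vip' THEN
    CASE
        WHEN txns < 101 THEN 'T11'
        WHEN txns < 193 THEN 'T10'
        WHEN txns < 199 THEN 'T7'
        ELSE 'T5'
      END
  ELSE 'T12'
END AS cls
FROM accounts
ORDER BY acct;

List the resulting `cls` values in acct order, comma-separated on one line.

acct=R13: tier='basic' → outer ELSE → T12
acct=R19: tier='plus' → outer ELSE → T12
acct=R20: tier='basic' → outer ELSE → T12
acct=R29: tier='basic' → outer ELSE → T12
acct=R31: tier='basic' → outer ELSE → T12
acct=R44: tier='plus' → outer ELSE → T12
acct=R54: tier='basic' → outer ELSE → T12
acct=R58: tier='premium' → outer ELSE → T12
acct=R60: tier='vip' → inner[ELSE] → T5
acct=R69: tier='premium' → outer ELSE → T12
acct=R72: tier='vip' → inner[ELSE] → T5
acct=R78: tier='vip' → inner[txns < 101] → T11
acct=R83: tier='premium' → outer ELSE → T12
acct=R88: tier='vip' → inner[ELSE] → T5

T12, T12, T12, T12, T12, T12, T12, T12, T5, T12, T5, T11, T12, T5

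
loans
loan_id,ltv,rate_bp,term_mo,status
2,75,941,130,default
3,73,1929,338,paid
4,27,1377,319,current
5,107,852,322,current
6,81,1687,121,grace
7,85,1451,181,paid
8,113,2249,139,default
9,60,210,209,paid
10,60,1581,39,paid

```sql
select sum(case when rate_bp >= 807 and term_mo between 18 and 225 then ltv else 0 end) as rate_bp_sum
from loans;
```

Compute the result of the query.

414

loan_id=2: ✓ → 75
loan_id=3: ✗
loan_id=4: ✗
loan_id=5: ✗
loan_id=6: ✓ → 81
loan_id=7: ✓ → 85
loan_id=8: ✓ → 113
loan_id=9: ✗
loan_id=10: ✓ → 60
rate_bp_sum = 75 + 81 + 85 + 113 + 60 = 414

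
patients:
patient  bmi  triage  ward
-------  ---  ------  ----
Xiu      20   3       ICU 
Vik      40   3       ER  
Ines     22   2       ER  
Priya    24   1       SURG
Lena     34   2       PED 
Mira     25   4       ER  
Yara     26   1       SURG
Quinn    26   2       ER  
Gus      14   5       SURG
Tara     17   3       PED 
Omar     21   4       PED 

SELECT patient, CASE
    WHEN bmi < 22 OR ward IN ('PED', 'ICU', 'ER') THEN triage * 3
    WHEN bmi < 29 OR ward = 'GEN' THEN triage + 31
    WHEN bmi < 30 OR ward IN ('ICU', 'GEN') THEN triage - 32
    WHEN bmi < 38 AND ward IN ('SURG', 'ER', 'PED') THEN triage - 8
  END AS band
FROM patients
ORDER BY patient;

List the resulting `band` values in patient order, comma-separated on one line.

patient=Gus: bmi < 22 OR ward IN ('PED', 'ICU', 'ER') → 15
patient=Ines: bmi < 22 OR ward IN ('PED', 'ICU', 'ER') → 6
patient=Lena: bmi < 22 OR ward IN ('PED', 'ICU', 'ER') → 6
patient=Mira: bmi < 22 OR ward IN ('PED', 'ICU', 'ER') → 12
patient=Omar: bmi < 22 OR ward IN ('PED', 'ICU', 'ER') → 12
patient=Priya: bmi < 29 OR ward = 'GEN' → 32
patient=Quinn: bmi < 22 OR ward IN ('PED', 'ICU', 'ER') → 6
patient=Tara: bmi < 22 OR ward IN ('PED', 'ICU', 'ER') → 9
patient=Vik: bmi < 22 OR ward IN ('PED', 'ICU', 'ER') → 9
patient=Xiu: bmi < 22 OR ward IN ('PED', 'ICU', 'ER') → 9
patient=Yara: bmi < 29 OR ward = 'GEN' → 32

15, 6, 6, 12, 12, 32, 6, 9, 9, 9, 32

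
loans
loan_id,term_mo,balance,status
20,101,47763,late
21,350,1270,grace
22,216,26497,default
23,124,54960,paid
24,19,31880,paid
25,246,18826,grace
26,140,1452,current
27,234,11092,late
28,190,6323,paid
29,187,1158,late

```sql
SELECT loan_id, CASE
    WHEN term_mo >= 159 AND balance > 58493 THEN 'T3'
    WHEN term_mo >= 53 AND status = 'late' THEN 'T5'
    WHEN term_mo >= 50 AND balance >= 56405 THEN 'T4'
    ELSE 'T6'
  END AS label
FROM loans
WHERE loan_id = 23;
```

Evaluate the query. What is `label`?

loan_id = 23: term_mo=124, balance=54960, status=paid.
term_mo >= 159 AND balance > 58493 → false
term_mo >= 53 AND status = 'late' → false
term_mo >= 50 AND balance >= 56405 → false
No prior WHEN matched → ELSE → T6

T6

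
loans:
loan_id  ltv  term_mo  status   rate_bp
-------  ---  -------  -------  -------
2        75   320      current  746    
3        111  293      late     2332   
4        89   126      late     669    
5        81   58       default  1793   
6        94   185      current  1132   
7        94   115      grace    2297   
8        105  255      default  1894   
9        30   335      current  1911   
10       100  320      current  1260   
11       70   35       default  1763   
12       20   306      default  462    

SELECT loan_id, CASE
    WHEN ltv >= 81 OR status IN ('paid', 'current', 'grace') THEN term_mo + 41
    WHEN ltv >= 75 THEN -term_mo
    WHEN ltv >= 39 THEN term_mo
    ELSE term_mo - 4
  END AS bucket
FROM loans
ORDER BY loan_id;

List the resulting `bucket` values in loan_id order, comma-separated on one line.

361, 334, 167, 99, 226, 156, 296, 376, 361, 35, 302

loan_id=2: ltv >= 81 OR status IN ('paid', 'current', 'grace') → 361
loan_id=3: ltv >= 81 OR status IN ('paid', 'current', 'grace') → 334
loan_id=4: ltv >= 81 OR status IN ('paid', 'current', 'grace') → 167
loan_id=5: ltv >= 81 OR status IN ('paid', 'current', 'grace') → 99
loan_id=6: ltv >= 81 OR status IN ('paid', 'current', 'grace') → 226
loan_id=7: ltv >= 81 OR status IN ('paid', 'current', 'grace') → 156
loan_id=8: ltv >= 81 OR status IN ('paid', 'current', 'grace') → 296
loan_id=9: ltv >= 81 OR status IN ('paid', 'current', 'grace') → 376
loan_id=10: ltv >= 81 OR status IN ('paid', 'current', 'grace') → 361
loan_id=11: ltv >= 39 → 35
loan_id=12: ELSE → 302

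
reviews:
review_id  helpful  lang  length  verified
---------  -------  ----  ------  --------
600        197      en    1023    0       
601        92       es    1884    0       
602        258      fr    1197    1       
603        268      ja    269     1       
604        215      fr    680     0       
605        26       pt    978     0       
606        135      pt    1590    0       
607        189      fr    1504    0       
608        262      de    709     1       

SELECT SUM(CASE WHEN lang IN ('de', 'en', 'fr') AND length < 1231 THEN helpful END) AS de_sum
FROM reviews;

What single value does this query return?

932

review_id=600: ✓ → 197
review_id=601: ✗
review_id=602: ✓ → 258
review_id=603: ✗
review_id=604: ✓ → 215
review_id=605: ✗
review_id=606: ✗
review_id=607: ✗
review_id=608: ✓ → 262
de_sum = 197 + 258 + 215 + 262 = 932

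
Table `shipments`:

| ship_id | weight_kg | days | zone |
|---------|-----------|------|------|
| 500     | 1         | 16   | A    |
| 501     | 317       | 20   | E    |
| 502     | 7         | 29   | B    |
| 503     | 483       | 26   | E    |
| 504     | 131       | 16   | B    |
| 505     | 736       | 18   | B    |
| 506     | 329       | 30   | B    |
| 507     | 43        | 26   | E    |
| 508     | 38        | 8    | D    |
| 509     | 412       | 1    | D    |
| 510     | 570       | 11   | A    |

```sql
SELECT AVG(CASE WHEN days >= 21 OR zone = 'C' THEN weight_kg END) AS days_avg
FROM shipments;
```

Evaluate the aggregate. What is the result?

215.5

ship_id=500: ✗
ship_id=501: ✗
ship_id=502: ✓ → 7
ship_id=503: ✓ → 483
ship_id=504: ✗
ship_id=505: ✗
ship_id=506: ✓ → 329
ship_id=507: ✓ → 43
ship_id=508: ✗
ship_id=509: ✗
ship_id=510: ✗
days_avg = (7 + 483 + 329 + 43) / 4 = 215.5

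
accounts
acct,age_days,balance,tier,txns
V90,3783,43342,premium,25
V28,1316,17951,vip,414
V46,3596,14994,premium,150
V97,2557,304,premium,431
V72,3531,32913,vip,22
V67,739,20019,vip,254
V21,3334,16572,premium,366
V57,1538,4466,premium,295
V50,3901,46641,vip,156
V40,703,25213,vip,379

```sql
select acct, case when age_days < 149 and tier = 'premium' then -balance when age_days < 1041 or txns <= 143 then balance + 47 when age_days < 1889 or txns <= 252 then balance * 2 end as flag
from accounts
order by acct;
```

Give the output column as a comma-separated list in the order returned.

acct=V21: (no match → NULL) → NULL
acct=V28: age_days < 1889 or txns <= 252 → 35902
acct=V40: age_days < 1041 or txns <= 143 → 25260
acct=V46: age_days < 1889 or txns <= 252 → 29988
acct=V50: age_days < 1889 or txns <= 252 → 93282
acct=V57: age_days < 1889 or txns <= 252 → 8932
acct=V67: age_days < 1041 or txns <= 143 → 20066
acct=V72: age_days < 1041 or txns <= 143 → 32960
acct=V90: age_days < 1041 or txns <= 143 → 43389
acct=V97: (no match → NULL) → NULL

NULL, 35902, 25260, 29988, 93282, 8932, 20066, 32960, 43389, NULL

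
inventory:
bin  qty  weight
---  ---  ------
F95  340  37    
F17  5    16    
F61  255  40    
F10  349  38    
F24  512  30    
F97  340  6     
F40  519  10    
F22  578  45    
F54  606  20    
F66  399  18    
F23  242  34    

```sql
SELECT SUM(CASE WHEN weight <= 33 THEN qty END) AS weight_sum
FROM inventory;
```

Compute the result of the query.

bin=F95: ✗
bin=F17: ✓ → 5
bin=F61: ✗
bin=F10: ✗
bin=F24: ✓ → 512
bin=F97: ✓ → 340
bin=F40: ✓ → 519
bin=F22: ✗
bin=F54: ✓ → 606
bin=F66: ✓ → 399
bin=F23: ✗
weight_sum = 5 + 512 + 340 + 519 + 606 + 399 = 2381

2381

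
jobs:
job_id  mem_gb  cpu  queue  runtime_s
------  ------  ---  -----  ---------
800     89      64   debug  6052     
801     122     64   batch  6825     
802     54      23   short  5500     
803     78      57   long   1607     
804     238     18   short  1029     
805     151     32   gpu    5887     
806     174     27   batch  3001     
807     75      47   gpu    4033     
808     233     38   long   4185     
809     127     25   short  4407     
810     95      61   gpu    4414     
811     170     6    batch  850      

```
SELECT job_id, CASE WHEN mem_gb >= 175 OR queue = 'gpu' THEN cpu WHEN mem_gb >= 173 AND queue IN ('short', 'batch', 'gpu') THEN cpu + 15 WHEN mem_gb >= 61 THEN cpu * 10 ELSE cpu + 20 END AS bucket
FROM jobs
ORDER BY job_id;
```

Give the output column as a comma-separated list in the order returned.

640, 640, 43, 570, 18, 32, 42, 47, 38, 250, 61, 60

job_id=800: mem_gb >= 61 → 640
job_id=801: mem_gb >= 61 → 640
job_id=802: ELSE → 43
job_id=803: mem_gb >= 61 → 570
job_id=804: mem_gb >= 175 OR queue = 'gpu' → 18
job_id=805: mem_gb >= 175 OR queue = 'gpu' → 32
job_id=806: mem_gb >= 173 AND queue IN ('short', 'batch', 'gpu') → 42
job_id=807: mem_gb >= 175 OR queue = 'gpu' → 47
job_id=808: mem_gb >= 175 OR queue = 'gpu' → 38
job_id=809: mem_gb >= 61 → 250
job_id=810: mem_gb >= 175 OR queue = 'gpu' → 61
job_id=811: mem_gb >= 61 → 60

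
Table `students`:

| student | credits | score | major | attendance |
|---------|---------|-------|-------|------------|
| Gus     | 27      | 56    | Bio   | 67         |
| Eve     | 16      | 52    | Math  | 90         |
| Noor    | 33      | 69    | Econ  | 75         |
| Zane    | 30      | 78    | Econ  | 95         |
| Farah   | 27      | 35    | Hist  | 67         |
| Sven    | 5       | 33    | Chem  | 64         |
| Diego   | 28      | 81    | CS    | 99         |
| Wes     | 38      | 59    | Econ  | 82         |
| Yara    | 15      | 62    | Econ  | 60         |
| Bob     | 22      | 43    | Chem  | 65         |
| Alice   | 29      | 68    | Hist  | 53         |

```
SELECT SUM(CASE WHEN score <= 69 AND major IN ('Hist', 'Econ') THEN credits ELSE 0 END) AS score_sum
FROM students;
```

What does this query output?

142

student=Gus: ✗
student=Eve: ✗
student=Noor: ✓ → 33
student=Zane: ✗
student=Farah: ✓ → 27
student=Sven: ✗
student=Diego: ✗
student=Wes: ✓ → 38
student=Yara: ✓ → 15
student=Bob: ✗
student=Alice: ✓ → 29
score_sum = 33 + 27 + 38 + 15 + 29 = 142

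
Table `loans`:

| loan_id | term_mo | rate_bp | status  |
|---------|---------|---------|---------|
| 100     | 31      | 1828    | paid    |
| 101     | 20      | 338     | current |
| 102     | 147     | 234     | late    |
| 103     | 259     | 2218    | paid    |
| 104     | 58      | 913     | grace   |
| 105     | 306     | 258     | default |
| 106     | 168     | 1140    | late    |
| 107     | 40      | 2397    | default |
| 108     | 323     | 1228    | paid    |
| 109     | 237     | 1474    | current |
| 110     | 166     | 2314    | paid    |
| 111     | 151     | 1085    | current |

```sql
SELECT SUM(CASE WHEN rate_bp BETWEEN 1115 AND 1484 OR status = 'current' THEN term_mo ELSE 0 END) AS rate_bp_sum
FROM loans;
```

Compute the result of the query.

899

loan_id=100: ✗
loan_id=101: ✓ → 20
loan_id=102: ✗
loan_id=103: ✗
loan_id=104: ✗
loan_id=105: ✗
loan_id=106: ✓ → 168
loan_id=107: ✗
loan_id=108: ✓ → 323
loan_id=109: ✓ → 237
loan_id=110: ✗
loan_id=111: ✓ → 151
rate_bp_sum = 20 + 168 + 323 + 237 + 151 = 899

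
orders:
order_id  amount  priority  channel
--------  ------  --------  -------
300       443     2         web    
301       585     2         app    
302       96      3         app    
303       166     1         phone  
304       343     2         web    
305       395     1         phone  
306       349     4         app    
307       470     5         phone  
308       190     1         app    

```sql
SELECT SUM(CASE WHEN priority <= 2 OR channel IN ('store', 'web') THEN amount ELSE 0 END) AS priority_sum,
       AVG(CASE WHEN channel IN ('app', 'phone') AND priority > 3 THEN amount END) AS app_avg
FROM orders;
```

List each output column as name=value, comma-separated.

priority_sum=2122, app_avg=409.5

[priority_sum: priority <= 2 OR channel IN ('store', 'web')]
order_id=300: ✓ → 443
order_id=301: ✓ → 585
order_id=302: ✗
order_id=303: ✓ → 166
order_id=304: ✓ → 343
order_id=305: ✓ → 395
order_id=306: ✗
order_id=307: ✗
order_id=308: ✓ → 190
priority_sum = 443 + 585 + 166 + 343 + 395 + 190 = 2122
—
[app_avg: channel IN ('app', 'phone') AND priority > 3]
order_id=300: ✗
order_id=301: ✗
order_id=302: ✗
order_id=303: ✗
order_id=304: ✗
order_id=305: ✗
order_id=306: ✓ → 349
order_id=307: ✓ → 470
order_id=308: ✗
app_avg = (349 + 470) / 2 = 409.5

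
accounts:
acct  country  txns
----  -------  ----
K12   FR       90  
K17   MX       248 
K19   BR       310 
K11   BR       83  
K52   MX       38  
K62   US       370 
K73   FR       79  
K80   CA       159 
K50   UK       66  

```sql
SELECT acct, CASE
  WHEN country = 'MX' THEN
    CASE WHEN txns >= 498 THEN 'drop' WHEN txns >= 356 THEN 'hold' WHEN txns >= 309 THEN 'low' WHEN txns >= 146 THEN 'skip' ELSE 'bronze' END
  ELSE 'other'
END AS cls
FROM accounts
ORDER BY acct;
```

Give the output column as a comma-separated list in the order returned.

other, other, skip, other, other, bronze, other, other, other

acct=K11: country='BR' → outer ELSE → other
acct=K12: country='FR' → outer ELSE → other
acct=K17: country='MX' → inner[txns >= 146] → skip
acct=K19: country='BR' → outer ELSE → other
acct=K50: country='UK' → outer ELSE → other
acct=K52: country='MX' → inner[ELSE] → bronze
acct=K62: country='US' → outer ELSE → other
acct=K73: country='FR' → outer ELSE → other
acct=K80: country='CA' → outer ELSE → other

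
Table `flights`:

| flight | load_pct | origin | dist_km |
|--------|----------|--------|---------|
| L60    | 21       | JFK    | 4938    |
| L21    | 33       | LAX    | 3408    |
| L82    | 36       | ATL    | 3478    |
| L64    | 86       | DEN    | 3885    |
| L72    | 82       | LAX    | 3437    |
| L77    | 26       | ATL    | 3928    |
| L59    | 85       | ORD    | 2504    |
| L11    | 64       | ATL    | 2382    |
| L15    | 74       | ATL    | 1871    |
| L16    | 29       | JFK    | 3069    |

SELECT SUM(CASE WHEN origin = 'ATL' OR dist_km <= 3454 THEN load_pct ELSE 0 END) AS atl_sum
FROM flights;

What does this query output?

429

flight=L60: ✗
flight=L21: ✓ → 33
flight=L82: ✓ → 36
flight=L64: ✗
flight=L72: ✓ → 82
flight=L77: ✓ → 26
flight=L59: ✓ → 85
flight=L11: ✓ → 64
flight=L15: ✓ → 74
flight=L16: ✓ → 29
atl_sum = 33 + 36 + 82 + 26 + 85 + 64 + 74 + 29 = 429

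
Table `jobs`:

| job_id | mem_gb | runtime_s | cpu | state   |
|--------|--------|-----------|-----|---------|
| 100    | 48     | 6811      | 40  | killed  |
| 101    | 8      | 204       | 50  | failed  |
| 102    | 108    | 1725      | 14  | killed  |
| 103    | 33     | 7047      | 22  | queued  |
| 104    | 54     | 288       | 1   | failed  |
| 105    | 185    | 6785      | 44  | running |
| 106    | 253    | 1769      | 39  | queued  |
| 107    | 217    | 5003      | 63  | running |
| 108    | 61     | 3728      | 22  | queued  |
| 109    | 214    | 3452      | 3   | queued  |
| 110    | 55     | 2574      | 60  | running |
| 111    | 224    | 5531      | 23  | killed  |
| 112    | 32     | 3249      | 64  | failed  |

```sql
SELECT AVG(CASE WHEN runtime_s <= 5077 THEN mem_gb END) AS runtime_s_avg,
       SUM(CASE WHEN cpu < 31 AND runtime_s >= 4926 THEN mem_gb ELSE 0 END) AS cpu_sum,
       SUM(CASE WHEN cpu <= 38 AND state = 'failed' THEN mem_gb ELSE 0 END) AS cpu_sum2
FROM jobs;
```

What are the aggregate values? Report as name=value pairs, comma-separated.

[runtime_s_avg: runtime_s <= 5077]
job_id=100: ✗
job_id=101: ✓ → 8
job_id=102: ✓ → 108
job_id=103: ✗
job_id=104: ✓ → 54
job_id=105: ✗
job_id=106: ✓ → 253
job_id=107: ✓ → 217
job_id=108: ✓ → 61
job_id=109: ✓ → 214
job_id=110: ✓ → 55
job_id=111: ✗
job_id=112: ✓ → 32
runtime_s_avg = (8 + 108 + 54 + 253 + 217 + 61 + 214 + 55 + 32) / 9 = 111.3333333333
—
[cpu_sum: cpu < 31 AND runtime_s >= 4926]
job_id=100: ✗
job_id=101: ✗
job_id=102: ✗
job_id=103: ✓ → 33
job_id=104: ✗
job_id=105: ✗
job_id=106: ✗
job_id=107: ✗
job_id=108: ✗
job_id=109: ✗
job_id=110: ✗
job_id=111: ✓ → 224
job_id=112: ✗
cpu_sum = 33 + 224 = 257
—
[cpu_sum2: cpu <= 38 AND state = 'failed']
job_id=100: ✗
job_id=101: ✗
job_id=102: ✗
job_id=103: ✗
job_id=104: ✓ → 54
job_id=105: ✗
job_id=106: ✗
job_id=107: ✗
job_id=108: ✗
job_id=109: ✗
job_id=110: ✗
job_id=111: ✗
job_id=112: ✗
cpu_sum2 = 54

runtime_s_avg=111.3333333333, cpu_sum=257, cpu_sum2=54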